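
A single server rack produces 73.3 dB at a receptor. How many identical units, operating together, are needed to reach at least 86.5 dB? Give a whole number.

21

N identical sources give L₁ + 10·log₁₀ N, so require 10·log₁₀ N ≥ 86.5 − 73.3 = 13.2 dB.
N ≥ 10^(13.2/10) = 20.893, so N = 21.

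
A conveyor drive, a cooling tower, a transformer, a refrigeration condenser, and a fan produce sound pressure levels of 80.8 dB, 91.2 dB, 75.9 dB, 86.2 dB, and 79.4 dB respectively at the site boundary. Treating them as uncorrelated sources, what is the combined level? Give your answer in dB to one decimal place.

Incoherent sources combine by intensity addition: L_total = 10·log₁₀(Σ 10^(L_i/10)).
Σ 10^(L/10) = 10^(80.8/10) + 10^(91.2/10) + 10^(75.9/10) + 10^(86.2/10) + 10^(79.4/10) = 1.981e+09.
L_total = 10·log₁₀(1.981e+09) = 92.97 dB.

93.0 dB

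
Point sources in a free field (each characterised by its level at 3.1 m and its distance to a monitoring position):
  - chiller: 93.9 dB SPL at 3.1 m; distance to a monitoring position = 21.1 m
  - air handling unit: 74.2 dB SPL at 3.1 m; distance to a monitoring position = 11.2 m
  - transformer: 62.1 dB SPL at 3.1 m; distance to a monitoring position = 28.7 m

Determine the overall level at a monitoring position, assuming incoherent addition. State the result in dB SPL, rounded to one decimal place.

First find each source's level at the receiver (point-source: −20·log₁₀(r/r_ref)), then combine on an intensity basis.
chiller: 93.9 − 20·log₁₀(21.1/3.1) = 93.9 − 16.66 = 77.24 dB SPL.
air handling unit: 74.2 − 20·log₁₀(11.2/3.1) = 74.2 − 11.16 = 63.04 dB SPL.
transformer: 62.1 − 20·log₁₀(28.7/3.1) = 62.1 − 19.33 = 42.77 dB SPL.
Σ 10^(L/10) = 5.502e+07 → L_total = 10·log₁₀(5.502e+07) = 77.41 dB SPL.

77.4 dB SPL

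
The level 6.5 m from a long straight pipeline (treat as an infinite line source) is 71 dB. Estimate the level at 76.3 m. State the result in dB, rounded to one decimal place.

Cylindrical spreading from a line source gives a 10·log₁₀(r₂/r₁) drop.
L₂ = 71 − 10·log₁₀(76.3/6.5) = 71 − 10.696 = 60.30 dB.

60.3 dB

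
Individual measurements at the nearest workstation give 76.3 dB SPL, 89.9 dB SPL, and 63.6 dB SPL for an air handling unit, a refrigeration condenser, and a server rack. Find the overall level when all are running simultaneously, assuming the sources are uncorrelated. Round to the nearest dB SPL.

For uncorrelated sources the intensities add, so convert each level to linear form, sum, and take 10·log₁₀ of the total.
Σ 10^(L/10) = 10^(76.3/10) + 10^(89.9/10) + 10^(63.6/10) = 1.022e+09.
L_total = 10·log₁₀(1.022e+09) = 90.10 dB SPL.

90 dB SPL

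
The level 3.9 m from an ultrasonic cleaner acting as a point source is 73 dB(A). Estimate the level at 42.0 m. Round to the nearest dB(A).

52 dB(A)

Spherical spreading from a point source gives a 20·log₁₀(r₂/r₁) drop.
L₂ = 73 − 20·log₁₀(42.0/3.9) = 73 − 20.644 = 52.36 dB(A).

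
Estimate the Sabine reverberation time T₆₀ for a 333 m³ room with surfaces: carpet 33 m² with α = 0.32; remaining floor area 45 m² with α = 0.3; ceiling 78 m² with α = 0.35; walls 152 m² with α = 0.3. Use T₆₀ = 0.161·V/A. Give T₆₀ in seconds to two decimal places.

Total absorption A = 33·0.32 + 45·0.3 + 78·0.35 + 152·0.3 = 96.96 m² sabins.
T₆₀ = 0.161 × 333 / 96.96 = 0.553 s.

0.55 s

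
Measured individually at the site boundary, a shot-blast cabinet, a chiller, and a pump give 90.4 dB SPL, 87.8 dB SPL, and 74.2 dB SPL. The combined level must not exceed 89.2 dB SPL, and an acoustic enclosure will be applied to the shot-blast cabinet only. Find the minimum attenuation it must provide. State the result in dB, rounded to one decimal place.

Everything except the shot-blast cabinet sums to 10^(87.8/10) + 10^(74.2/10) = 6.289e+08 in linear terms, 87.99 dB SPL.
The limit corresponds to 10^(89.2/10) = 8.318e+08; subtracting the fixed part leaves 2.029e+08 for the shot-blast cabinet, i.e. 83.07 dB SPL.
Required insertion loss = 90.4 − 83.07 = 7.33 dB.

7.3 dB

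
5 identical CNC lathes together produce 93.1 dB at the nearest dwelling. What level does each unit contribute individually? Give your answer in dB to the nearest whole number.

For N identical incoherent sources L_total = L₁ + 10·log₁₀ N, so L₁ = 93.1 − 10·log₁₀(5) = 93.1 − 6.990.

86 dB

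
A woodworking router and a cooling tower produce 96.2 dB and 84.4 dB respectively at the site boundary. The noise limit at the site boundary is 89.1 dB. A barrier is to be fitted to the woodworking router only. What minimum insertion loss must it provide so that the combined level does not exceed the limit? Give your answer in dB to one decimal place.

Everything except the woodworking router sums to 10^(84.4/10) = 2.754e+08 in linear terms, 84.40 dB.
To meet 89.1 dB overall, the treated woodworking router may contribute at most 10^(89.1/10) − 2.754e+08 = 5.374e+08, i.e. 87.30 dB.
So the woodworking router must be reduced from 96.2 to 87.30 dB: IL = 8.90 dB.

8.9 dB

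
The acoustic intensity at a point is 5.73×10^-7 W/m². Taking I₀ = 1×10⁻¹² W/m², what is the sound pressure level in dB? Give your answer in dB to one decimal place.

57.6 dB

Dividing by I₀ shifts the exponent by 12: I/I₀ = 5.73×10^5.
L = 10·(0.7582 + 5) = 57.58 dB.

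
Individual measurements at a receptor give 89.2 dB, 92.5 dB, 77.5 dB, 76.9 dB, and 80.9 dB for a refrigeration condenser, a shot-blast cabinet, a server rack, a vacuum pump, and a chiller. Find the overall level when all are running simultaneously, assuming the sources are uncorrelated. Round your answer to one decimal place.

94.5 dB

Incoherent sources combine by intensity addition: L_total = 10·log₁₀(Σ 10^(L_i/10)).
Σ 10^(L/10) = 10^(89.2/10) + 10^(92.5/10) + 10^(77.5/10) + 10^(76.9/10) + 10^(80.9/10) = 2.838e+09.
L_total = 10·log₁₀(2.838e+09) = 94.53 dB.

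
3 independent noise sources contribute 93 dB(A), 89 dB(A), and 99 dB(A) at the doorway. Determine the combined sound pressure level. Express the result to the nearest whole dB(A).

For uncorrelated sources the intensities add, so convert each level to linear form, sum, and take 10·log₁₀ of the total.
Σ 10^(L/10) = 10^(93/10) + 10^(89/10) + 10^(99/10) = 1.073e+10.
L_total = 10·log₁₀(1.073e+10) = 100.31 dB(A).

100 dB(A)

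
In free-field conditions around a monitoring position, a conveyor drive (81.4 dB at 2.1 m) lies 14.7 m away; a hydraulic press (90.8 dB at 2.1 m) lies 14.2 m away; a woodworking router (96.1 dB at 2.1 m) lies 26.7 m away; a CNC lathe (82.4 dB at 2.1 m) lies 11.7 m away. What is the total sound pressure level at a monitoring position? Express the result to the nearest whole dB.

First find each source's level at the receiver (point-source: −20·log₁₀(r/r_ref)), then combine on an intensity basis.
conveyor drive: 81.4 − 20·log₁₀(14.7/2.1) = 81.4 − 16.90 = 64.50 dB.
hydraulic press: 90.8 − 20·log₁₀(14.2/2.1) = 90.8 − 16.60 = 74.20 dB.
woodworking router: 96.1 − 20·log₁₀(26.7/2.1) = 96.1 − 22.09 = 74.01 dB.
CNC lathe: 82.4 − 20·log₁₀(11.7/2.1) = 82.4 − 14.92 = 67.48 dB.
Σ 10^(L/10) = 5.991e+07 → L_total = 10·log₁₀(5.991e+07) = 77.78 dB.

78 dB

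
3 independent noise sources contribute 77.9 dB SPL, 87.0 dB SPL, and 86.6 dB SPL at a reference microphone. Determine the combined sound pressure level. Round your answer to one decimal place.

Incoherent sources combine by intensity addition: L_total = 10·log₁₀(Σ 10^(L_i/10)).
Σ 10^(L/10) = 10^(77.9/10) + 10^(87.0/10) + 10^(86.6/10) = 1.020e+09.
L_total = 10·log₁₀(1.020e+09) = 90.09 dB SPL.

90.1 dB SPL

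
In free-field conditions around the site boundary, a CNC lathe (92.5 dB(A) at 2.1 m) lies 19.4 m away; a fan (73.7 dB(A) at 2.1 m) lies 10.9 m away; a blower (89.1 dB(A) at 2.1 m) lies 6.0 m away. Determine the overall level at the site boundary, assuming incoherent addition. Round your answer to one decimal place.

80.8 dB(A)

First find each source's level at the receiver (point-source: −20·log₁₀(r/r_ref)), then combine on an intensity basis.
CNC lathe: 92.5 − 20·log₁₀(19.4/2.1) = 92.5 − 19.31 = 73.19 dB(A).
fan: 73.7 − 20·log₁₀(10.9/2.1) = 73.7 − 14.30 = 59.40 dB(A).
blower: 89.1 − 20·log₁₀(6.0/2.1) = 89.1 − 9.12 = 79.98 dB(A).
Σ 10^(L/10) = 1.213e+08 → L_total = 10·log₁₀(1.213e+08) = 80.84 dB(A).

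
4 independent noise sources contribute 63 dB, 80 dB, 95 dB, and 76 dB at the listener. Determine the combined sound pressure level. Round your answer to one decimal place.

For uncorrelated sources the intensities add, so convert each level to linear form, sum, and take 10·log₁₀ of the total.
Σ 10^(L/10) = 10^(63/10) + 10^(80/10) + 10^(95/10) + 10^(76/10) = 3.304e+09.
L_total = 10·log₁₀(3.304e+09) = 95.19 dB.

95.2 dB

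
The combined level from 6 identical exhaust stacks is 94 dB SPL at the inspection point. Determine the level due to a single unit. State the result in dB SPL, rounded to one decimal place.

86.2 dB SPL

6 equal contributions raise the level by 10·log₁₀ 6 = 7.782 dB, so each unit alone gives 94 − 7.782.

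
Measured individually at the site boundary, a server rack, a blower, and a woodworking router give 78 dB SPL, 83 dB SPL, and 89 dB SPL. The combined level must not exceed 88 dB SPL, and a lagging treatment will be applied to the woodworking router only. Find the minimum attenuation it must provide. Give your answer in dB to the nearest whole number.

3 dB

The untreated sources together contribute 10^(78/10) + 10^(83/10) = 2.626e+08, i.e. 84.19 dB SPL.
To meet 88 dB SPL overall, the treated woodworking router may contribute at most 10^(88/10) − 2.626e+08 = 3.683e+08, i.e. 85.66 dB SPL.
So the woodworking router must be reduced from 89 to 85.66 dB SPL: IL = 3.34 dB.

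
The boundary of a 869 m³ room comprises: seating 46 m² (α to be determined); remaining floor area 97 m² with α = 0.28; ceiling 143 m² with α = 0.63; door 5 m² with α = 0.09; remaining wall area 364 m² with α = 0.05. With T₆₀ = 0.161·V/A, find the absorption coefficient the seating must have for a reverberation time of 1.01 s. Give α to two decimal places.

A = 0.161·V/T₆₀ = 0.161·869/1.01 = 138.52 m² sabins.
Absorption from the other surfaces = 97·0.28 + 143·0.63 + 5·0.09 + 364·0.05 = 135.90 m², so the seating must supply 2.62 m² over 46 m².
α = 2.62/46 = 0.057.

0.06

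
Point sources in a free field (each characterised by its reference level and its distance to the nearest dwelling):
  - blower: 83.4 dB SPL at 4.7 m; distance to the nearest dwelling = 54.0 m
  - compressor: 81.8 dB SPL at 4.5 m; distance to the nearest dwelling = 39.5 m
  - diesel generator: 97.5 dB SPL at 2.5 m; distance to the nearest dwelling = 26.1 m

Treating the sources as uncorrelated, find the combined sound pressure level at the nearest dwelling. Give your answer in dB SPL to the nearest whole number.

Apply inverse-square spreading to bring every level to the receiver, then sum 10^(L/10).
blower: 83.4 − 20·log₁₀(54.0/4.7) = 83.4 − 21.21 = 62.19 dB SPL.
compressor: 81.8 − 20·log₁₀(39.5/4.5) = 81.8 − 18.87 = 62.93 dB SPL.
diesel generator: 97.5 − 20·log₁₀(26.1/2.5) = 97.5 − 20.37 = 77.13 dB SPL.
Σ 10^(L/10) = 5.522e+07 → L_total = 10·log₁₀(5.522e+07) = 77.42 dB SPL.

77 dB SPL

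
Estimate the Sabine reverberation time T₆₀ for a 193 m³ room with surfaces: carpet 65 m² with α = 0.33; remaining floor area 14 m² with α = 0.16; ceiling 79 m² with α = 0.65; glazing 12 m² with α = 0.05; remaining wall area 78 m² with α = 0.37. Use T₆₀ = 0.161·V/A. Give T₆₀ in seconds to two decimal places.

Total absorption A = 65·0.33 + 14·0.16 + 79·0.65 + 12·0.05 + 78·0.37 = 104.50 m² sabins.
T₆₀ = 0.161 × 193 / 104.50 = 0.297 s.

0.30 s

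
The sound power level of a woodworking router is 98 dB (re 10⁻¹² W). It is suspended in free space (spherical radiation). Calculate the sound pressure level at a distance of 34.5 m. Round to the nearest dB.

L_p = L_w − 10·log₁₀(4π·r²) with r = 34.5 m.
4π·r² = 1.496e+04 m², 10·log₁₀ of that is 41.748 dB.
L_p = 98 − 41.748 = 56.25 dB.

56 dB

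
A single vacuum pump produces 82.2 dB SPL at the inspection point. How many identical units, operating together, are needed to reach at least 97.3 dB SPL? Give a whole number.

Need L₁ + 10·log₁₀ N ≥ 97.3, i.e. log₁₀ N ≥ 1.51.
N ≥ 10^(15.1/10) = 32.359, so N = 33.

33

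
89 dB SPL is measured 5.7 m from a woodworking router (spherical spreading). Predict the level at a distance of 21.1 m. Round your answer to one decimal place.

Spherical spreading from a point source gives a 20·log₁₀(r₂/r₁) drop.
L₂ = 89 − 20·log₁₀(21.1/5.7) = 89 − 11.368 = 77.63 dB SPL.

77.6 dB SPL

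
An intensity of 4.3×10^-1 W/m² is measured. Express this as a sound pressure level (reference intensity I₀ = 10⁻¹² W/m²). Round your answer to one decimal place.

L = 10·log₁₀(I/I₀) = 10·log₁₀(4.3×10^-1/10⁻¹²) = 10·log₁₀(4.3×10^11).
L = 10·(0.6335 + 11) = 116.33 dB.

116.3 dB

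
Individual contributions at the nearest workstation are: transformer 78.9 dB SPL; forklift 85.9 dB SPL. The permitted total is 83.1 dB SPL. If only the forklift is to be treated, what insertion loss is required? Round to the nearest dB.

5 dB

Fixed contribution from the other source: Σ 10^(L/10) = 10^(78.9/10) = 7.762e+07 (78.90 dB SPL).
To meet 83.1 dB SPL overall, the treated forklift may contribute at most 10^(83.1/10) − 7.762e+07 = 1.265e+08, i.e. 81.02 dB SPL.
Required insertion loss = 85.9 − 81.02 = 4.88 dB.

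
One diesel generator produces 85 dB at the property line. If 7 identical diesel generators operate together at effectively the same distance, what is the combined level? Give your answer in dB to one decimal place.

93.5 dB

L_total = L₁ + 10·log₁₀ N for N identical incoherent sources.
L_total = 85 + 10·log₁₀(7) = 85 + 8.451 = 93.45 dB.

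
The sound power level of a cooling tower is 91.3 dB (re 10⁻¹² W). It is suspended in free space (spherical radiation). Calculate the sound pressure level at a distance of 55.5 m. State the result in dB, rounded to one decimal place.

Free-field spherical radiation: L_p = L_w − 10·log₁₀(4π·r²), r = 55.5 m.
4π·r² = 3.871e+04 m², 10·log₁₀ of that is 45.878 dB.
L_p = 91.3 − 45.878 = 45.42 dB.

45.4 dB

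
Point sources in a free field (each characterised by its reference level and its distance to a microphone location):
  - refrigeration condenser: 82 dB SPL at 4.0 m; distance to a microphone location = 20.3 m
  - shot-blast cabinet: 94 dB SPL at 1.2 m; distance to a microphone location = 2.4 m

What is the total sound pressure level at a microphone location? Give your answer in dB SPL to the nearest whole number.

88 dB SPL

First find each source's level at the receiver (point-source: −20·log₁₀(r/r_ref)), then combine on an intensity basis.
refrigeration condenser: 82 − 20·log₁₀(20.3/4.0) = 82 − 14.11 = 67.89 dB SPL.
shot-blast cabinet: 94 − 20·log₁₀(2.4/1.2) = 94 − 6.02 = 87.98 dB SPL.
Σ 10^(L/10) = 6.341e+08 → L_total = 10·log₁₀(6.341e+08) = 88.02 dB SPL.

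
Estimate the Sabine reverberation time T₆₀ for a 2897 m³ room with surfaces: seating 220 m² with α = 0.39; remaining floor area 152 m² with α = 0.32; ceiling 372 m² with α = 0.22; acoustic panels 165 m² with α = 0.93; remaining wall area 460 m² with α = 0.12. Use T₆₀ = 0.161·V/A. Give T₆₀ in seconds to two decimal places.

1.10 s

Summing Sᵢαᵢ: 220·0.39 + 152·0.32 + 372·0.22 + 165·0.93 + 460·0.12 = 424.93 m².
T₆₀ = 0.161·V/A = 0.161·2897/424.93 = 1.098 s.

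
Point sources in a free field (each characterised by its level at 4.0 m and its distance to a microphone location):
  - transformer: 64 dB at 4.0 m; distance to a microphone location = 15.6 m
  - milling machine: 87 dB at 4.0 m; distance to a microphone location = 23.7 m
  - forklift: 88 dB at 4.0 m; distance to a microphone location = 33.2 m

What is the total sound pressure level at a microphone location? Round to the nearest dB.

First find each source's level at the receiver (point-source: −20·log₁₀(r/r_ref)), then combine on an intensity basis.
transformer: 64 − 20·log₁₀(15.6/4.0) = 64 − 11.82 = 52.18 dB.
milling machine: 87 − 20·log₁₀(23.7/4.0) = 87 − 15.45 = 71.55 dB.
forklift: 88 − 20·log₁₀(33.2/4.0) = 88 − 18.38 = 69.62 dB.
Σ 10^(L/10) = 2.360e+07 → L_total = 10·log₁₀(2.360e+07) = 73.73 dB.

74 dB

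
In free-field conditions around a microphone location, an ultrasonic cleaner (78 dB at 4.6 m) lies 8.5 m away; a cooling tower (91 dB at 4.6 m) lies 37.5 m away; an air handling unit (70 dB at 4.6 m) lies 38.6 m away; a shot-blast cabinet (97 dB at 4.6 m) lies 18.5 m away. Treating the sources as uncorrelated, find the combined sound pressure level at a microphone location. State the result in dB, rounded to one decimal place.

First find each source's level at the receiver (point-source: −20·log₁₀(r/r_ref)), then combine on an intensity basis.
ultrasonic cleaner: 78 − 20·log₁₀(8.5/4.6) = 78 − 5.33 = 72.67 dB.
cooling tower: 91 − 20·log₁₀(37.5/4.6) = 91 − 18.23 = 72.77 dB.
air handling unit: 70 − 20·log₁₀(38.6/4.6) = 70 − 18.48 = 51.52 dB.
shot-blast cabinet: 97 − 20·log₁₀(18.5/4.6) = 97 − 12.09 = 84.91 dB.
Σ 10^(L/10) = 3.474e+08 → L_total = 10·log₁₀(3.474e+08) = 85.41 dB.

85.4 dB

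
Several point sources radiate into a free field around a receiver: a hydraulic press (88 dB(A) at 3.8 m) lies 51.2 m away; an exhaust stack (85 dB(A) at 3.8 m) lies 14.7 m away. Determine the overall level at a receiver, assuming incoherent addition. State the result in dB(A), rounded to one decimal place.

73.9 dB(A)

Apply inverse-square spreading to bring every level to the receiver, then sum 10^(L/10).
hydraulic press: 88 − 20·log₁₀(51.2/3.8) = 88 − 22.59 = 65.41 dB(A).
exhaust stack: 85 − 20·log₁₀(14.7/3.8) = 85 − 11.75 = 73.25 dB(A).
Σ 10^(L/10) = 2.461e+07 → L_total = 10·log₁₀(2.461e+07) = 73.91 dB(A).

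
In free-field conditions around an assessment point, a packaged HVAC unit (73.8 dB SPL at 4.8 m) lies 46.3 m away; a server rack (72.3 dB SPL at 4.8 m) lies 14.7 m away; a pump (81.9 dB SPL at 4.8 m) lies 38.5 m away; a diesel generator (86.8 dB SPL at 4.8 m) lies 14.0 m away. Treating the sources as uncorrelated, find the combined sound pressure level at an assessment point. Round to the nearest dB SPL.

78 dB SPL

First find each source's level at the receiver (point-source: −20·log₁₀(r/r_ref)), then combine on an intensity basis.
packaged HVAC unit: 73.8 − 20·log₁₀(46.3/4.8) = 73.8 − 19.69 = 54.11 dB SPL.
server rack: 72.3 − 20·log₁₀(14.7/4.8) = 72.3 − 9.72 = 62.58 dB SPL.
pump: 81.9 − 20·log₁₀(38.5/4.8) = 81.9 − 18.08 = 63.82 dB SPL.
diesel generator: 86.8 − 20·log₁₀(14.0/4.8) = 86.8 − 9.30 = 77.50 dB SPL.
Σ 10^(L/10) = 6.074e+07 → L_total = 10·log₁₀(6.074e+07) = 77.83 dB SPL.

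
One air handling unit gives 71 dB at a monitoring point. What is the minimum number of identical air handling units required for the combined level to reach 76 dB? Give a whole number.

Need L₁ + 10·log₁₀ N ≥ 76, i.e. log₁₀ N ≥ 0.50.
N ≥ 10^(5.0/10) = 3.162, so N = 4.

4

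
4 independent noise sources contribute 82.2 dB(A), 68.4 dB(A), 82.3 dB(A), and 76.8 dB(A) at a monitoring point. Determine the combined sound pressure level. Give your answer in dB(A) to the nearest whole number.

Incoherent sources combine by intensity addition: L_total = 10·log₁₀(Σ 10^(L_i/10)).
Σ 10^(L/10) = 10^(82.2/10) + 10^(68.4/10) + 10^(82.3/10) + 10^(76.8/10) = 3.906e+08.
L_total = 10·log₁₀(3.906e+08) = 85.92 dB(A).

86 dB(A)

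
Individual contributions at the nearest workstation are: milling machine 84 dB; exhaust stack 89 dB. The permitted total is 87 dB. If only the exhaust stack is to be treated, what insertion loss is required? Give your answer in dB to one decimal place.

The untreated sources together contribute 10^(84/10) = 2.512e+08, i.e. 84.00 dB.
To meet 87 dB overall, the treated exhaust stack may contribute at most 10^(87/10) − 2.512e+08 = 2.500e+08, i.e. 83.98 dB.
Required insertion loss = 89 − 83.98 = 5.02 dB.

5.0 dB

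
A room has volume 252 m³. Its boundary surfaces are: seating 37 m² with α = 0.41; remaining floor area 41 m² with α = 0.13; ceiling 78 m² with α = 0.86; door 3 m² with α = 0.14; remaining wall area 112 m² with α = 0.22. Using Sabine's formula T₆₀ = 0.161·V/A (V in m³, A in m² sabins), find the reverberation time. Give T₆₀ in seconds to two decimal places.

A = Σ Sᵢαᵢ = 37·0.41 + 41·0.13 + 78·0.86 + 3·0.14 + 112·0.22 = 112.64 m².
T₆₀ = 0.161 × 252 / 112.64 = 0.360 s.

0.36 s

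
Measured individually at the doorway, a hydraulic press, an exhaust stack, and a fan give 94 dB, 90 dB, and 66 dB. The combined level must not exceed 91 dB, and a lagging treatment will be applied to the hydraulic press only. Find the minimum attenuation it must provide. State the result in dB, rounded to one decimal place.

9.9 dB

Everything except the hydraulic press sums to 10^(90/10) + 10^(66/10) = 1.004e+09 in linear terms, 90.02 dB.
To meet 91 dB overall, the treated hydraulic press may contribute at most 10^(91/10) − 1.004e+09 = 2.549e+08, i.e. 84.06 dB.
So the hydraulic press must be reduced from 94 to 84.06 dB: IL = 9.94 dB.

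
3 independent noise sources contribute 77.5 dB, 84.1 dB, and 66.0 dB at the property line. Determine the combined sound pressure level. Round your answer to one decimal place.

For uncorrelated sources the intensities add, so convert each level to linear form, sum, and take 10·log₁₀ of the total.
Σ 10^(L/10) = 10^(77.5/10) + 10^(84.1/10) + 10^(66.0/10) = 3.173e+08.
L_total = 10·log₁₀(3.173e+08) = 85.01 dB.

85.0 dB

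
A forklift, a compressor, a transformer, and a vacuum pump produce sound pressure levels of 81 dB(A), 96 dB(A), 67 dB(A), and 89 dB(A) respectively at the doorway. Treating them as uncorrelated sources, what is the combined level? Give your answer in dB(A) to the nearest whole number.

Incoherent sources combine by intensity addition: L_total = 10·log₁₀(Σ 10^(L_i/10)).
Σ 10^(L/10) = 10^(81/10) + 10^(96/10) + 10^(67/10) + 10^(89/10) = 4.906e+09.
L_total = 10·log₁₀(4.906e+09) = 96.91 dB(A).

97 dB(A)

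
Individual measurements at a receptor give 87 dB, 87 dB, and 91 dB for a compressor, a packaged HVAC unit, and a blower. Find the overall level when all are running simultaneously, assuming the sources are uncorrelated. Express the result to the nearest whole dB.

For uncorrelated sources the intensities add, so convert each level to linear form, sum, and take 10·log₁₀ of the total.
Σ 10^(L/10) = 10^(87/10) + 10^(87/10) + 10^(91/10) = 2.261e+09.
L_total = 10·log₁₀(2.261e+09) = 93.54 dB.

94 dB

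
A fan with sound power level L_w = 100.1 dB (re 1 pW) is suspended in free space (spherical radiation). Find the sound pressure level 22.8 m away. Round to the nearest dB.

62 dB

L_p = L_w − 10·log₁₀(4π·r²) with r = 22.8 m.
4π·r² = 6533 m², 10·log₁₀ of that is 38.151 dB.
L_p = 100.1 − 38.151 = 61.95 dB.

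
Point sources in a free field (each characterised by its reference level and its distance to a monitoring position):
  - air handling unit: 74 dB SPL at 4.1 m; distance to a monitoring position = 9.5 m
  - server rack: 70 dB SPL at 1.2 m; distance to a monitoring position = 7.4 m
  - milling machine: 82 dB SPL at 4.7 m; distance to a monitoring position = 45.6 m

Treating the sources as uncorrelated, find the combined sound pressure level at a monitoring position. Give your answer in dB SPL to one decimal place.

Apply inverse-square spreading to bring every level to the receiver, then sum 10^(L/10).
air handling unit: 74 − 20·log₁₀(9.5/4.1) = 74 − 7.30 = 66.70 dB SPL.
server rack: 70 − 20·log₁₀(7.4/1.2) = 70 − 15.80 = 54.20 dB SPL.
milling machine: 82 − 20·log₁₀(45.6/4.7) = 82 − 19.74 = 62.26 dB SPL.
Σ 10^(L/10) = 6.625e+06 → L_total = 10·log₁₀(6.625e+06) = 68.21 dB SPL.

68.2 dB SPL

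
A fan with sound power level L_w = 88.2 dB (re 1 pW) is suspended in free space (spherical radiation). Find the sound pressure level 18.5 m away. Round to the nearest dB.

The power spreads over a sphere of area 4π·r², so L_p = L_w − 10·log₁₀(4π·r²).
4π·r² = 4301 m², 10·log₁₀ of that is 36.336 dB.
L_p = 88.2 − 36.336 = 51.86 dB.

52 dB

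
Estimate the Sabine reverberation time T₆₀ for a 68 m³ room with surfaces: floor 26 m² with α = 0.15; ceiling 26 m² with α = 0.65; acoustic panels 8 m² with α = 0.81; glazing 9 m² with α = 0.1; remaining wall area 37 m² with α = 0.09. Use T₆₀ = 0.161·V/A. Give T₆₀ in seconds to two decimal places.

Total absorption A = 26·0.15 + 26·0.65 + 8·0.81 + 9·0.1 + 37·0.09 = 31.51 m² sabins.
T₆₀ = 0.161 × 68 / 31.51 = 0.347 s.

0.35 s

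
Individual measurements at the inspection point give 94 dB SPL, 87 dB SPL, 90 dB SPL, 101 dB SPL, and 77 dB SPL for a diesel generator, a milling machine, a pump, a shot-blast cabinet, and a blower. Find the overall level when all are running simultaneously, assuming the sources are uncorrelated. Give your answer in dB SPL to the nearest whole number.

102 dB SPL

For uncorrelated sources the intensities add, so convert each level to linear form, sum, and take 10·log₁₀ of the total.
Σ 10^(L/10) = 10^(94/10) + 10^(87/10) + 10^(90/10) + 10^(101/10) + 10^(77/10) = 1.665e+10.
L_total = 10·log₁₀(1.665e+10) = 102.21 dB SPL.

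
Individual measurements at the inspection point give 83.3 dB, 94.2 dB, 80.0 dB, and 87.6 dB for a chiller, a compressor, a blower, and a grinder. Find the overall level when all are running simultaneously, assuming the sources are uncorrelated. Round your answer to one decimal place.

95.5 dB

For uncorrelated sources the intensities add, so convert each level to linear form, sum, and take 10·log₁₀ of the total.
Σ 10^(L/10) = 10^(83.3/10) + 10^(94.2/10) + 10^(80.0/10) + 10^(87.6/10) = 3.520e+09.
L_total = 10·log₁₀(3.520e+09) = 95.46 dB.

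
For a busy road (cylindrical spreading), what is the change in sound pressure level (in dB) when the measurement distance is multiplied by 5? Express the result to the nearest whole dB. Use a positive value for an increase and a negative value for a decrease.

-7 dB

Line-source spreading: ΔL = −10·log₁₀(r₂/r₁).
ΔL = −10·log₁₀(5) = -6.99 dB.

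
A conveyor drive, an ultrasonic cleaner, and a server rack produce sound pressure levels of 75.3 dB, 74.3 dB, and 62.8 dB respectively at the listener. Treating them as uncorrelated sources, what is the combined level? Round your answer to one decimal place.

78.0 dB

For uncorrelated sources the intensities add, so convert each level to linear form, sum, and take 10·log₁₀ of the total.
Σ 10^(L/10) = 10^(75.3/10) + 10^(74.3/10) + 10^(62.8/10) = 6.271e+07.
L_total = 10·log₁₀(6.271e+07) = 77.97 dB.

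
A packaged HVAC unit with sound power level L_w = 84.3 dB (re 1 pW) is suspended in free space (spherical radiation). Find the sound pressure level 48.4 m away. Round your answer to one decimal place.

39.6 dB

The power spreads over a sphere of area 4π·r², so L_p = L_w − 10·log₁₀(4π·r²).
4π·r² = 2.944e+04 m², 10·log₁₀ of that is 44.689 dB.
L_p = 84.3 − 44.689 = 39.61 dB.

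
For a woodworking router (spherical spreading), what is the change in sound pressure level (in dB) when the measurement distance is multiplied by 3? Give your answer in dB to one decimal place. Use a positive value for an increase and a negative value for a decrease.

Point-source spreading: ΔL = −20·log₁₀(r₂/r₁).
ΔL = −20·log₁₀(3) = -9.54 dB.

-9.5 dB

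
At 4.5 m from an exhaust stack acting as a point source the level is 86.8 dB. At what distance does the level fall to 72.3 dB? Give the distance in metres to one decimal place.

Point-source spreading drops the level by 20·log₁₀(r₂/r₁); inverting, r₂/r₁ = 10^(ΔL/20).
r₂ = 4.5·10^((86.8−72.3)/20) = 4.5·10^(14.5/20) = 23.89 m.

23.9 m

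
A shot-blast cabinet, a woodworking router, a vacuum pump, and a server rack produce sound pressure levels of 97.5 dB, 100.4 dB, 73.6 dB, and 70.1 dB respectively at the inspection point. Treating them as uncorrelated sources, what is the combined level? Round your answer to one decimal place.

102.2 dB

For uncorrelated sources the intensities add, so convert each level to linear form, sum, and take 10·log₁₀ of the total.
Σ 10^(L/10) = 10^(97.5/10) + 10^(100.4/10) + 10^(73.6/10) + 10^(70.1/10) = 1.662e+10.
L_total = 10·log₁₀(1.662e+10) = 102.21 dB.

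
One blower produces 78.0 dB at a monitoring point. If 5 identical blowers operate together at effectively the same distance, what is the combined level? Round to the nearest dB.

With 5 equal, uncorrelated contributions the intensity is 5× that of one unit, giving a rise of 10·log₁₀ 5.
L_total = 78.0 + 10·log₁₀(5) = 78.0 + 6.990 = 84.99 dB.

85 dB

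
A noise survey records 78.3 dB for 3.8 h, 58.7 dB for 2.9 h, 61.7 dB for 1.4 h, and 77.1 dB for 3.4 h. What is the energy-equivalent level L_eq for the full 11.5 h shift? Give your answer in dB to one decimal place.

Weight each interval's intensity by its duration and average over T = 11.5 h:
Σ tᵢ·10^(Lᵢ/10) = 3.8·10^(78.3/10) + 2.9·10^(58.7/10) + 1.4·10^(61.7/10) + 3.4·10^(77.1/10) = 4.355e+08.
L_eq = 10·log₁₀(4.355e+08/11.5) = 75.78 dB.

75.8 dB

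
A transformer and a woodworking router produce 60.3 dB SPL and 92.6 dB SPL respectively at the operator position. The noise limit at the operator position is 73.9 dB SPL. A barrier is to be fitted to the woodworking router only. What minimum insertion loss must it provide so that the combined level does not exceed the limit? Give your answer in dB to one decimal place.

18.9 dB

Fixed contribution from the other source: Σ 10^(L/10) = 10^(60.3/10) = 1.072e+06 (60.30 dB SPL).
To meet 73.9 dB SPL overall, the treated woodworking router may contribute at most 10^(73.9/10) − 1.072e+06 = 2.348e+07, i.e. 73.71 dB SPL.
So the woodworking router must be reduced from 92.6 to 73.71 dB SPL: IL = 18.89 dB.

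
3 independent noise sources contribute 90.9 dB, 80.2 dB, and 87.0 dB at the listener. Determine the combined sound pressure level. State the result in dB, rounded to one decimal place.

Incoherent sources combine by intensity addition: L_total = 10·log₁₀(Σ 10^(L_i/10)).
Σ 10^(L/10) = 10^(90.9/10) + 10^(80.2/10) + 10^(87.0/10) = 1.836e+09.
L_total = 10·log₁₀(1.836e+09) = 92.64 dB.

92.6 dB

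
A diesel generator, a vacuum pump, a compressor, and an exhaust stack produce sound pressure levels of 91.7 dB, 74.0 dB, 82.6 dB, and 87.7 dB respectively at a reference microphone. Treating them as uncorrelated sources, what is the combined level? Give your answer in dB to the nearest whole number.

94 dB

Incoherent sources combine by intensity addition: L_total = 10·log₁₀(Σ 10^(L_i/10)).
Σ 10^(L/10) = 10^(91.7/10) + 10^(74.0/10) + 10^(82.6/10) + 10^(87.7/10) = 2.275e+09.
L_total = 10·log₁₀(2.275e+09) = 93.57 dB.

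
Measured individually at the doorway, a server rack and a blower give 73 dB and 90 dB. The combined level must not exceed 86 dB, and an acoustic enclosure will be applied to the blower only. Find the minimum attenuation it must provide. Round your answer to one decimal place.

Everything except the blower sums to 10^(73/10) = 1.995e+07 in linear terms, 73.00 dB.
The limit corresponds to 10^(86/10) = 3.981e+08; subtracting the fixed part leaves 3.782e+08 for the blower, i.e. 85.78 dB.
Required insertion loss = 90 − 85.78 = 4.22 dB.

4.2 dB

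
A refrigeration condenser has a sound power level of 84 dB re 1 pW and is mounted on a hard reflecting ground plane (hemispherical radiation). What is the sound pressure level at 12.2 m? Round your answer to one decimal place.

54.3 dB

L_p = L_w − 10·log₁₀(2π·r²) with r = 12.2 m.
2π·r² = 935.2 m², 10·log₁₀ of that is 29.709 dB.
L_p = 84 − 29.709 = 54.29 dB.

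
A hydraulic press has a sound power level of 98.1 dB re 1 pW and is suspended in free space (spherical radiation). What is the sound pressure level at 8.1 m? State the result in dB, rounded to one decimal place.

The power spreads over a sphere of area 4π·r², so L_p = L_w − 10·log₁₀(4π·r²).
4π·r² = 824.5 m², 10·log₁₀ of that is 29.162 dB.
L_p = 98.1 − 29.162 = 68.94 dB.

68.9 dB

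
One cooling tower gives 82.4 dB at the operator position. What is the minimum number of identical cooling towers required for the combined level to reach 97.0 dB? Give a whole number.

29

Need L₁ + 10·log₁₀ N ≥ 97.0, i.e. log₁₀ N ≥ 1.46.
N ≥ 10^(14.6/10) = 28.840, so N = 29.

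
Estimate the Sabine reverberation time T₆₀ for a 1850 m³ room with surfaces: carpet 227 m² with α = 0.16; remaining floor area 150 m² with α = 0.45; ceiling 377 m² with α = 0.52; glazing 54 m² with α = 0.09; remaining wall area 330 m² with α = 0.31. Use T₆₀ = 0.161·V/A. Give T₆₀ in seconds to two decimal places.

Total absorption A = 227·0.16 + 150·0.45 + 377·0.52 + 54·0.09 + 330·0.31 = 407.02 m² sabins.
T₆₀ = 0.161 × 1850 / 407.02 = 0.732 s.

0.73 s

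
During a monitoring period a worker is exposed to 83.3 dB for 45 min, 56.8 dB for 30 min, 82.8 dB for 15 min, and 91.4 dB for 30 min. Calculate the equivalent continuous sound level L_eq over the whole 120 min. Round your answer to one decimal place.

86.5 dB

Weight each interval's intensity by its duration and average over T = 120 min:
Σ tᵢ·10^(Lᵢ/10) = 45·10^(83.3/10) + 30·10^(56.8/10) + 15·10^(82.8/10) + 30·10^(91.4/10) = 5.390e+10.
L_eq = 10·log₁₀(5.390e+10/120) = 86.52 dB.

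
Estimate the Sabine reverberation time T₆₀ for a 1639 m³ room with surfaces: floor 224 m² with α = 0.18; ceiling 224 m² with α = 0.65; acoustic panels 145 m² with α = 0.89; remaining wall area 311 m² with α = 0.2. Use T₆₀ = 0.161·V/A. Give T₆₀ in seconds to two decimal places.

0.70 s

Summing Sᵢαᵢ: 224·0.18 + 224·0.65 + 145·0.89 + 311·0.2 = 377.17 m².
T₆₀ = 0.161 × 1639 / 377.17 = 0.700 s.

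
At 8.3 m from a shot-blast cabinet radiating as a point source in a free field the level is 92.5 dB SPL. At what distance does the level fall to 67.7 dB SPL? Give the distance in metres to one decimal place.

144.2 m

For a point source L₁ − L₂ = 20·log₁₀(r₂/r₁), so r₂ = r₁·10^((L₁−L₂)/20).
r₂ = 8.3·10^((92.5−67.7)/20) = 8.3·10^(24.8/20) = 144.24 m.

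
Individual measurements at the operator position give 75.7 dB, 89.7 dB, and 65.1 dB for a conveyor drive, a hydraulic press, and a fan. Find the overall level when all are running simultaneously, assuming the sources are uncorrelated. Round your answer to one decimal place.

For uncorrelated sources the intensities add, so convert each level to linear form, sum, and take 10·log₁₀ of the total.
Σ 10^(L/10) = 10^(75.7/10) + 10^(89.7/10) + 10^(65.1/10) = 9.736e+08.
L_total = 10·log₁₀(9.736e+08) = 89.88 dB.

89.9 dB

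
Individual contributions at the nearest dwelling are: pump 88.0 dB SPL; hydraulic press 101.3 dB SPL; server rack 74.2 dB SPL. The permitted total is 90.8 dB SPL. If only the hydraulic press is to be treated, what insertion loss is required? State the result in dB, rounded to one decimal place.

13.9 dB

The untreated sources together contribute 10^(88.0/10) + 10^(74.2/10) = 6.573e+08, i.e. 88.18 dB SPL.
To meet 90.8 dB SPL overall, the treated hydraulic press may contribute at most 10^(90.8/10) − 6.573e+08 = 5.450e+08, i.e. 87.36 dB SPL.
Required insertion loss = 101.3 − 87.36 = 13.94 dB.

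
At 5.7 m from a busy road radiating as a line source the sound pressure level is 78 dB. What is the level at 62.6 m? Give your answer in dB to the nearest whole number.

68 dB

Cylindrical spreading from a line source gives a 10·log₁₀(r₂/r₁) drop.
L₂ = 78 − 10·log₁₀(62.6/5.7) = 78 − 10.407 = 67.59 dB.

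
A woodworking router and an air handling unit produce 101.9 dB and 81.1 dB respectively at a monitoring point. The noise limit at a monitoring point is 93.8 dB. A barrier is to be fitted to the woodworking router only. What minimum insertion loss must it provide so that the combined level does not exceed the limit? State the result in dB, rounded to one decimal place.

Fixed contribution from the other source: Σ 10^(L/10) = 10^(81.1/10) = 1.288e+08 (81.10 dB).
To meet 93.8 dB overall, the treated woodworking router may contribute at most 10^(93.8/10) − 1.288e+08 = 2.270e+09, i.e. 93.56 dB.
So the woodworking router must be reduced from 101.9 to 93.56 dB: IL = 8.34 dB.

8.3 dB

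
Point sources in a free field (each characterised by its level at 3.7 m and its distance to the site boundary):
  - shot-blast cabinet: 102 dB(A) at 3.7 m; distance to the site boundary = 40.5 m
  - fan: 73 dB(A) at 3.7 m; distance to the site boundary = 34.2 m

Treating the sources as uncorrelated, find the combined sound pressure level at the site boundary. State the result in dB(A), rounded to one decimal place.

First find each source's level at the receiver (point-source: −20·log₁₀(r/r_ref)), then combine on an intensity basis.
shot-blast cabinet: 102 − 20·log₁₀(40.5/3.7) = 102 − 20.79 = 81.21 dB(A).
fan: 73 − 20·log₁₀(34.2/3.7) = 73 − 19.32 = 53.68 dB(A).
Σ 10^(L/10) = 1.325e+08 → L_total = 10·log₁₀(1.325e+08) = 81.22 dB(A).

81.2 dB(A)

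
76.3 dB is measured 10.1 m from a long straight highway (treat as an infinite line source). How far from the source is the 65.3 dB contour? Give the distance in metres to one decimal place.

For a line source L₁ − L₂ = 10·log₁₀(r₂/r₁), so r₂ = r₁·10^((L₁−L₂)/10).
r₂ = 10.1·10^((76.3−65.3)/10) = 10.1·10^(11.0/10) = 127.15 m.

127.2 m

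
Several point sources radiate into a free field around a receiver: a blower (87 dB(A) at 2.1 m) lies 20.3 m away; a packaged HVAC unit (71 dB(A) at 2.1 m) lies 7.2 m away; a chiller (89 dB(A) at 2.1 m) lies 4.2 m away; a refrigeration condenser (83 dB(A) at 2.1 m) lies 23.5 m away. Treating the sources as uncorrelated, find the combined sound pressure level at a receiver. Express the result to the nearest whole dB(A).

Apply inverse-square spreading to bring every level to the receiver, then sum 10^(L/10).
blower: 87 − 20·log₁₀(20.3/2.1) = 87 − 19.71 = 67.29 dB(A).
packaged HVAC unit: 71 − 20·log₁₀(7.2/2.1) = 71 − 10.70 = 60.30 dB(A).
chiller: 89 − 20·log₁₀(4.2/2.1) = 89 − 6.02 = 82.98 dB(A).
refrigeration condenser: 83 − 20·log₁₀(23.5/2.1) = 83 − 20.98 = 62.02 dB(A).
Σ 10^(L/10) = 2.066e+08 → L_total = 10·log₁₀(2.066e+08) = 83.15 dB(A).

83 dB(A)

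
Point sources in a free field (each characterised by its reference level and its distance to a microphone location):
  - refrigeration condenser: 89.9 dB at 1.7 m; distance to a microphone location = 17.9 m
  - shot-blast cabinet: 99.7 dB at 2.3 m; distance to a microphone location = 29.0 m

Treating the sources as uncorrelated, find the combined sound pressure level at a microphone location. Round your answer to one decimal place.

78.3 dB

First find each source's level at the receiver (point-source: −20·log₁₀(r/r_ref)), then combine on an intensity basis.
refrigeration condenser: 89.9 − 20·log₁₀(17.9/1.7) = 89.9 − 20.45 = 69.45 dB.
shot-blast cabinet: 99.7 − 20·log₁₀(29.0/2.3) = 99.7 − 22.01 = 77.69 dB.
Σ 10^(L/10) = 6.752e+07 → L_total = 10·log₁₀(6.752e+07) = 78.29 dB.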